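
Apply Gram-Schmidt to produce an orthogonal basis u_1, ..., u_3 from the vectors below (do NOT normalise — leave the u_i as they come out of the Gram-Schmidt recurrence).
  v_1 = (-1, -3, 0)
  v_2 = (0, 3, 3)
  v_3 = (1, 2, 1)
Orthogonal basis:
  u_1 = (-1, -3, 0)
  u_2 = (-9/10, 3/10, 3)
  u_3 = (6/11, -2/11, 2/11)

Apply the Gram-Schmidt recurrence
  u_1 = v_1
  u_i = v_i − Σ_{j<i} ((v_i · u_j) / (u_j · u_j)) · u_j.

Step by step this gives:
  u_1 = (-1, -3, 0)
  u_2 = (-9/10, 3/10, 3)
  u_3 = (6/11, -2/11, 2/11)

Orthogonality check:
  u_2 · u_1 = 0 (should be 0)
  u_3 · u_1 = 0 (should be 0)
  u_3 · u_2 = 0 (should be 0)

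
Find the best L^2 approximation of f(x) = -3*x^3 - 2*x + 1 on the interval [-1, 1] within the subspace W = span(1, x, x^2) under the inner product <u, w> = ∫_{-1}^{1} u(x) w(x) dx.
g(x) = 1 - 19*x/5

The best approximation g ∈ W is the orthogonal projection of f onto W. Writing g = a_0 + a_1 x + a_2 x^2, the coefficients solve the normal equations G · a = b where
  G_{ij} = <φ_i, φ_j> and b_i = <f, φ_i>, with φ_0 = 1, φ_1 = x, φ_2 = x^2.
G =
  [2, 0, 2/3]
  [0, 2/3, 0]
  [2/3, 0, 2/5],
b = (2, -38/15, 2/3).
Solving gives a_0 = 1, a_1 = -19/5, a_2 = 0, so
  g(x) = 1 - 19*x/5.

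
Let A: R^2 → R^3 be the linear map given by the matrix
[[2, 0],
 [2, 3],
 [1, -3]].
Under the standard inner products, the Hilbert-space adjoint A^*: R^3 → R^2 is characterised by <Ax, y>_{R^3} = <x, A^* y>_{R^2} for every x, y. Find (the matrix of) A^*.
A^* = A^T =
[[2, 2, 1],
 [0, 3, -3]]

For real matrices with standard dot products, the defining identity <Ax, y> = <x, A^* y> gives (Ax)^T y = x^T (A^*) y, i.e. x^T A^T y = x^T (A^*) y. Since this holds for all x, y, we must have A^* = A^T. Therefore
A^* =
[[2, 2, 1],
 [0, 3, -3]].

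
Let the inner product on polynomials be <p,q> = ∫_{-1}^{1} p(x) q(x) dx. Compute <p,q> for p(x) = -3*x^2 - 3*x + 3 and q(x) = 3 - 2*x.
<p,q> = 16

Expand the product: p(x)·q(x) = 6*x^3 - 3*x^2 - 15*x + 9.
∫_{-1}^{1} of each monomial x^k gives [2/(k+1) if k even, 0 if k odd]. Integrating term-by-term (or equivalently evaluating the antiderivative F(x) = 3*x^4/2 - x^3 - 15*x^2/2 + 9*x at the endpoints):
  F(1) − F(−1) = 2 − (-14) = 16.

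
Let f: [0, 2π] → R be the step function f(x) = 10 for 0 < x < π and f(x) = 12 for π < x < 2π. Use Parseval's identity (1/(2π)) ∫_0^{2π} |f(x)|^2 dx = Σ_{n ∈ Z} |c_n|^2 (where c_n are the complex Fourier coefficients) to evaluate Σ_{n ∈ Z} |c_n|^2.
Σ |c_n|^2 = 122

Parseval equates the L^2 energy of f (normalised by 1/(2π)) with the ℓ^2 sum of its Fourier coefficients: (1/(2π)) ∫_0^{2π} |f|^2 = Σ |c_n|^2.
Compute the left side: (1/(2π)) [∫_0^π 10^2 dx + ∫_π^{2π} 12^2 dx] = (1/(2π)) · (100π + 144π) = (100 + 144)/2 = 122.
So Σ_{n ∈ Z} |c_n|^2 = 122.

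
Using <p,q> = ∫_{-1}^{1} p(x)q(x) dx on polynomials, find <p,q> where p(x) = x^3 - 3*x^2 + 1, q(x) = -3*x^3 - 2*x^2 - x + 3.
<p,q> = -4/21

Expand the product: p(x)·q(x) = -3*x^6 + 7*x^5 + 5*x^4 + 3*x^3 - 11*x^2 - x + 3.
∫_{-1}^{1} of each monomial x^k gives [2/(k+1) if k even, 0 if k odd]. Integrating term-by-term (or equivalently evaluating the antiderivative F(x) = -3*x^7/7 + 7*x^6/6 + x^5 + 3*x^4/4 - 11*x^3/3 - x^2/2 + 3*x at the endpoints):
  F(1) − F(−1) = 37/28 − (127/84) = -4/21.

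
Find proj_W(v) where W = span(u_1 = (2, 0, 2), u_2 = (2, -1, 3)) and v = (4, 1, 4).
proj_W(v) = (13/3, 2/3, 11/3)

Set up U = [u_1 | ... | u_2] ∈ R^(3×2). The projector onto W = col(U) is P = U (U^T U)^(-1) U^T.
Compute U^T U =
  [8, 10]
  [10, 14],
and U^T v = (16, 19).
Solve U^T U · c = U^T v for the coefficients: c = (17/6, -2/3). The projection is proj_W(v) = U c.
Check: (v - proj_W(v)) · u_1 = 0  (should be 0).
Check: (v - proj_W(v)) · u_2 = 0  (should be 0).
Result: proj_W(v) = (13/3, 2/3, 11/3).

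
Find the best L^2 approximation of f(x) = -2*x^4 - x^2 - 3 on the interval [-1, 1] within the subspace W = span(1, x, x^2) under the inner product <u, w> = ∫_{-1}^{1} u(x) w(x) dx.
g(x) = -19*x^2/7 - 99/35

The best approximation g ∈ W is the orthogonal projection of f onto W. Writing g = a_0 + a_1 x + a_2 x^2, the coefficients solve the normal equations G · a = b where
  G_{ij} = <φ_i, φ_j> and b_i = <f, φ_i>, with φ_0 = 1, φ_1 = x, φ_2 = x^2.
G =
  [2, 0, 2/3]
  [0, 2/3, 0]
  [2/3, 0, 2/5],
b = (-112/15, 0, -104/35).
Solving gives a_0 = -99/35, a_1 = 0, a_2 = -19/7, so
  g(x) = -19*x^2/7 - 99/35.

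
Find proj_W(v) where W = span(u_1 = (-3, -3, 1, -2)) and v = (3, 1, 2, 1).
proj_W(v) = (36/23, 36/23, -12/23, 24/23)

Set up U = [u_1 | ... | u_1] ∈ R^(4×1). The projector onto W = col(U) is P = U (U^T U)^(-1) U^T.
Compute U^T U =
  [23],
and U^T v = (-12).
Solve U^T U · c = U^T v for the coefficients: c = (-12/23). The projection is proj_W(v) = U c.
Check: (v - proj_W(v)) · u_1 = 0  (should be 0).
Result: proj_W(v) = (36/23, 36/23, -12/23, 24/23).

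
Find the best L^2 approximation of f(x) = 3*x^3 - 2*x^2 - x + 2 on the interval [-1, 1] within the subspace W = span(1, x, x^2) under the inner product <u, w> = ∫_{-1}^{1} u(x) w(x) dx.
g(x) = -2*x^2 + 4*x/5 + 2

The best approximation g ∈ W is the orthogonal projection of f onto W. Writing g = a_0 + a_1 x + a_2 x^2, the coefficients solve the normal equations G · a = b where
  G_{ij} = <φ_i, φ_j> and b_i = <f, φ_i>, with φ_0 = 1, φ_1 = x, φ_2 = x^2.
G =
  [2, 0, 2/3]
  [0, 2/3, 0]
  [2/3, 0, 2/5],
b = (8/3, 8/15, 8/15).
Solving gives a_0 = 2, a_1 = 4/5, a_2 = -2, so
  g(x) = -2*x^2 + 4*x/5 + 2.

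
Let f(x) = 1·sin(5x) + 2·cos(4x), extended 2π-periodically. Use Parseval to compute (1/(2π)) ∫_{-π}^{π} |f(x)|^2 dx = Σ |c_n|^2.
Σ |c_n|^2 = 5/2

Expand |f|^2 and use orthogonality of {sin(nx), cos(mx)} on [-π, π]:
  ∫_{-π}^{π} sin(nx)^2 dx = π, ∫ cos(mx)^2 dx = π, and cross terms integrate to 0.
So ∫_{-π}^{π} f(x)^2 dx = 1^2 · π + 2^2 · π = (1 + 4)π.
Divide by 2π: (1 + 4)/2 = 5/2.
By Parseval, this equals Σ |c_n|^2.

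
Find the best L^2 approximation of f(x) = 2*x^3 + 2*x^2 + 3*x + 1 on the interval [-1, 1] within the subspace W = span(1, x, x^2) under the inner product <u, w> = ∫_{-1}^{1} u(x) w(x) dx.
g(x) = 2*x^2 + 21*x/5 + 1

The best approximation g ∈ W is the orthogonal projection of f onto W. Writing g = a_0 + a_1 x + a_2 x^2, the coefficients solve the normal equations G · a = b where
  G_{ij} = <φ_i, φ_j> and b_i = <f, φ_i>, with φ_0 = 1, φ_1 = x, φ_2 = x^2.
G =
  [2, 0, 2/3]
  [0, 2/3, 0]
  [2/3, 0, 2/5],
b = (10/3, 14/5, 22/15).
Solving gives a_0 = 1, a_1 = 21/5, a_2 = 2, so
  g(x) = 2*x^2 + 21*x/5 + 1.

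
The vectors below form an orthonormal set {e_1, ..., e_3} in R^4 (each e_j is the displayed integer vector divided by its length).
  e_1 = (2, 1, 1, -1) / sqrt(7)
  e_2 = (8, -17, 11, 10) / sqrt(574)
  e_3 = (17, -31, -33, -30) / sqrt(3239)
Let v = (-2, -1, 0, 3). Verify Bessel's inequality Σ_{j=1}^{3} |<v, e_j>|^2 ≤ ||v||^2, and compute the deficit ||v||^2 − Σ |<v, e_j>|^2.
Σ |<v, e_j>|^2 = 2131/158; ||v||^2 = 14; deficit = 81/158

Write each e_j = u_j / sqrt(<u_j, u_j>) where u_j is the displayed integer vector. Then <v, e_j> = <v, u_j> / sqrt(<u_j, u_j>), so |<v, e_j>|^2 = <v, u_j>^2 / <u_j, u_j>.
Coefficients: <v, e_1> = -8/sqrt(7), <v, e_2> = 31/sqrt(574), <v, e_3> = -93/sqrt(3239).
Square and sum: Σ |<v, e_j>|^2 = 2131/158.
Compute ||v||^2 = v·v = 14.
Deficit = 14 − 2131/158 = 81/158 ≥ 0, confirming Bessel's inequality. (The deficit equals ||v − Σ <v,e_j> e_j||^2, the squared distance from v to span{e_j}.)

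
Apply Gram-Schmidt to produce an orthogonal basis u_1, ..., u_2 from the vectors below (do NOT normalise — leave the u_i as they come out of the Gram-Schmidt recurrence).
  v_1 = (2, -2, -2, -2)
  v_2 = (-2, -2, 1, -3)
Orthogonal basis:
  u_1 = (2, -2, -2, -2)
  u_2 = (-5/2, -3/2, 3/2, -5/2)

Apply the Gram-Schmidt recurrence
  u_1 = v_1
  u_i = v_i − Σ_{j<i} ((v_i · u_j) / (u_j · u_j)) · u_j.

Step by step this gives:
  u_1 = (2, -2, -2, -2)
  u_2 = (-5/2, -3/2, 3/2, -5/2)

Orthogonality check:
  u_2 · u_1 = 0 (should be 0)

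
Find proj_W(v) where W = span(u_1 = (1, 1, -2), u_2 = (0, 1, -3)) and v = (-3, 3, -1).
proj_W(v) = (-2, 0, -2)

Set up U = [u_1 | ... | u_2] ∈ R^(3×2). The projector onto W = col(U) is P = U (U^T U)^(-1) U^T.
Compute U^T U =
  [6, 7]
  [7, 10],
and U^T v = (2, 6).
Solve U^T U · c = U^T v for the coefficients: c = (-2, 2). The projection is proj_W(v) = U c.
Check: (v - proj_W(v)) · u_1 = 0  (should be 0).
Check: (v - proj_W(v)) · u_2 = 0  (should be 0).
Result: proj_W(v) = (-2, 0, -2).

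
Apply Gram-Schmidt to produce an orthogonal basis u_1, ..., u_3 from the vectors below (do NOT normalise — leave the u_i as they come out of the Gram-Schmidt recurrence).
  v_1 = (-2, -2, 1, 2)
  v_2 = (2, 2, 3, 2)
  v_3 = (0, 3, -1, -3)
Orthogonal basis:
  u_1 = (-2, -2, 1, 2)
  u_2 = (24/13, 24/13, 40/13, 28/13)
  u_3 = (-28/17, 23/17, 10/17, -10/17)

Apply the Gram-Schmidt recurrence
  u_1 = v_1
  u_i = v_i − Σ_{j<i} ((v_i · u_j) / (u_j · u_j)) · u_j.

Step by step this gives:
  u_1 = (-2, -2, 1, 2)
  u_2 = (24/13, 24/13, 40/13, 28/13)
  u_3 = (-28/17, 23/17, 10/17, -10/17)

Orthogonality check:
  u_2 · u_1 = 0 (should be 0)
  u_3 · u_1 = 0 (should be 0)
  u_3 · u_2 = 0 (should be 0)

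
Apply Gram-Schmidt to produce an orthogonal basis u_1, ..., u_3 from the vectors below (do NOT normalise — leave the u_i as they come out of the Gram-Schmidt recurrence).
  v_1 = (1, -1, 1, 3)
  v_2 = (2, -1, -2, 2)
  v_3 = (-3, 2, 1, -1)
Orthogonal basis:
  u_1 = (1, -1, 1, 3)
  u_2 = (17/12, -5/12, -31/12, 1/4)
  u_3 = (-124/107, 112/107, -76/107, 104/107)

Apply the Gram-Schmidt recurrence
  u_1 = v_1
  u_i = v_i − Σ_{j<i} ((v_i · u_j) / (u_j · u_j)) · u_j.

Step by step this gives:
  u_1 = (1, -1, 1, 3)
  u_2 = (17/12, -5/12, -31/12, 1/4)
  u_3 = (-124/107, 112/107, -76/107, 104/107)

Orthogonality check:
  u_2 · u_1 = 0 (should be 0)
  u_3 · u_1 = 0 (should be 0)
  u_3 · u_2 = 0 (should be 0)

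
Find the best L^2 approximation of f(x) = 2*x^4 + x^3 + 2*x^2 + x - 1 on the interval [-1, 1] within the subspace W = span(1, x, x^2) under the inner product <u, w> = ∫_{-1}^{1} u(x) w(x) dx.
g(x) = 26*x^2/7 + 8*x/5 - 41/35

The best approximation g ∈ W is the orthogonal projection of f onto W. Writing g = a_0 + a_1 x + a_2 x^2, the coefficients solve the normal equations G · a = b where
  G_{ij} = <φ_i, φ_j> and b_i = <f, φ_i>, with φ_0 = 1, φ_1 = x, φ_2 = x^2.
G =
  [2, 0, 2/3]
  [0, 2/3, 0]
  [2/3, 0, 2/5],
b = (2/15, 16/15, 74/105).
Solving gives a_0 = -41/35, a_1 = 8/5, a_2 = 26/7, so
  g(x) = 26*x^2/7 + 8*x/5 - 41/35.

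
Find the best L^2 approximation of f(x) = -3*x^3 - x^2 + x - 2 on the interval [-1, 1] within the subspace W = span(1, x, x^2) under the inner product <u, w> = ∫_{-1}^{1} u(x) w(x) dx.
g(x) = -x^2 - 4*x/5 - 2

The best approximation g ∈ W is the orthogonal projection of f onto W. Writing g = a_0 + a_1 x + a_2 x^2, the coefficients solve the normal equations G · a = b where
  G_{ij} = <φ_i, φ_j> and b_i = <f, φ_i>, with φ_0 = 1, φ_1 = x, φ_2 = x^2.
G =
  [2, 0, 2/3]
  [0, 2/3, 0]
  [2/3, 0, 2/5],
b = (-14/3, -8/15, -26/15).
Solving gives a_0 = -2, a_1 = -4/5, a_2 = -1, so
  g(x) = -x^2 - 4*x/5 - 2.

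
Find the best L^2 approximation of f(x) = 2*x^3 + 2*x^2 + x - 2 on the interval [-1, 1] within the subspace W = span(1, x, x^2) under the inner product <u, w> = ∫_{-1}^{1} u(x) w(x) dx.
g(x) = 2*x^2 + 11*x/5 - 2

The best approximation g ∈ W is the orthogonal projection of f onto W. Writing g = a_0 + a_1 x + a_2 x^2, the coefficients solve the normal equations G · a = b where
  G_{ij} = <φ_i, φ_j> and b_i = <f, φ_i>, with φ_0 = 1, φ_1 = x, φ_2 = x^2.
G =
  [2, 0, 2/3]
  [0, 2/3, 0]
  [2/3, 0, 2/5],
b = (-8/3, 22/15, -8/15).
Solving gives a_0 = -2, a_1 = 11/5, a_2 = 2, so
  g(x) = 2*x^2 + 11*x/5 - 2.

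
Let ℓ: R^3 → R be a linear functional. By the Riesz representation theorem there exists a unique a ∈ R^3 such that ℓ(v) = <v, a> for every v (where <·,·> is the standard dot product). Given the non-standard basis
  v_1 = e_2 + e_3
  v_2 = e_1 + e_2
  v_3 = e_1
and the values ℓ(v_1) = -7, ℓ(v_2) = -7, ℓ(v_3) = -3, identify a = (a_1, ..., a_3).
a = (-3, -4, -3)

Write a = (a_1, ..., a_3) in the standard basis. For each basis vector v_i, ℓ(v_i) = <v_i, a> is a linear equation in the a_j's. Collect the n equations into a matrix system V a = ℓ, where row i of V is v_i (expressed in the standard basis). Since V is invertible (lower-triangular with 1s on the diagonal, up to permutation), solve by back-substitution:
  V =
[[0, 1, 1],
 [1, 1, 0],
 [1, 0, 0]]
  V a = (-7, -7, -3)
Solving gives a = (-3, -4, -3).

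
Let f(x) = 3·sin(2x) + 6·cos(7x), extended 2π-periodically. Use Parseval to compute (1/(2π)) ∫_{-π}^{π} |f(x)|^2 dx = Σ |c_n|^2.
Σ |c_n|^2 = 45/2

Expand |f|^2 and use orthogonality of {sin(nx), cos(mx)} on [-π, π]:
  ∫_{-π}^{π} sin(nx)^2 dx = π, ∫ cos(mx)^2 dx = π, and cross terms integrate to 0.
So ∫_{-π}^{π} f(x)^2 dx = 3^2 · π + 6^2 · π = (9 + 36)π.
Divide by 2π: (9 + 36)/2 = 45/2.
By Parseval, this equals Σ |c_n|^2.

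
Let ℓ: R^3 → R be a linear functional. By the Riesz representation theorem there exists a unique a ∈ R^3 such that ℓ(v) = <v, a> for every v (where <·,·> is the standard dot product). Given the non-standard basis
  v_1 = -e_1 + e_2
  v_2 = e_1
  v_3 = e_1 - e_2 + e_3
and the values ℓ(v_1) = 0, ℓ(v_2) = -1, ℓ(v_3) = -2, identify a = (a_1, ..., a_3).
a = (-1, -1, -2)

Write a = (a_1, ..., a_3) in the standard basis. For each basis vector v_i, ℓ(v_i) = <v_i, a> is a linear equation in the a_j's. Collect the n equations into a matrix system V a = ℓ, where row i of V is v_i (expressed in the standard basis). Since V is invertible (lower-triangular with 1s on the diagonal, up to permutation), solve by back-substitution:
  V =
[[-1, 1, 0],
 [1, 0, 0],
 [1, -1, 1]]
  V a = (0, -1, -2)
Solving gives a = (-1, -1, -2).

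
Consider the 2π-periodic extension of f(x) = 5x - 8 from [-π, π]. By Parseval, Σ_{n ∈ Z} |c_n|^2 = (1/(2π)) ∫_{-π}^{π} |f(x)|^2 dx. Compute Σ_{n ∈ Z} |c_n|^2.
Σ |c_n|^2 = 25π^2/3 + 64

Expand and integrate term by term over [-π, π]:
  ∫ (5x)^2 dx = 25·(2π^3/3); ∫ 2·5·(-8)·x dx = 0 (odd integrand); ∫ (-8)^2 dx = 64·2π.
So (1/(2π)) ∫_{-π}^{π} (5x - 8)^2 dx = 25π^2/3 + 64 = 25π^2/3 + 64.
Parseval ⇒ Σ |c_n|^2 = 25π^2/3 + 64.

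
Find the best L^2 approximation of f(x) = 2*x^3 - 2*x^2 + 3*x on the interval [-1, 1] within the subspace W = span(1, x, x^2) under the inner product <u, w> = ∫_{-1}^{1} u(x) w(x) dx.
g(x) = -2*x^2 + 21*x/5

The best approximation g ∈ W is the orthogonal projection of f onto W. Writing g = a_0 + a_1 x + a_2 x^2, the coefficients solve the normal equations G · a = b where
  G_{ij} = <φ_i, φ_j> and b_i = <f, φ_i>, with φ_0 = 1, φ_1 = x, φ_2 = x^2.
G =
  [2, 0, 2/3]
  [0, 2/3, 0]
  [2/3, 0, 2/5],
b = (-4/3, 14/5, -4/5).
Solving gives a_0 = 0, a_1 = 21/5, a_2 = -2, so
  g(x) = -2*x^2 + 21*x/5.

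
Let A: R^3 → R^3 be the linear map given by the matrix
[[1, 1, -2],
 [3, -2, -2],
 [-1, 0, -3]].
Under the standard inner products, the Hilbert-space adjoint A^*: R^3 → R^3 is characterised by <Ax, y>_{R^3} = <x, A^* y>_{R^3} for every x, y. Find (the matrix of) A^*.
A^* = A^T =
[[1, 3, -1],
 [1, -2, 0],
 [-2, -2, -3]]

For real matrices with standard dot products, the defining identity <Ax, y> = <x, A^* y> gives (Ax)^T y = x^T (A^*) y, i.e. x^T A^T y = x^T (A^*) y. Since this holds for all x, y, we must have A^* = A^T. Therefore
A^* =
[[1, 3, -1],
 [1, -2, 0],
 [-2, -2, -3]].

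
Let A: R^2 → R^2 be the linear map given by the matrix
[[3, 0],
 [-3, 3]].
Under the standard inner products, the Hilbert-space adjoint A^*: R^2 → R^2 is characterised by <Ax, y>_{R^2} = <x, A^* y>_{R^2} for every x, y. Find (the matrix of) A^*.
A^* = A^T =
[[3, -3],
 [0, 3]]

For real matrices with standard dot products, the defining identity <Ax, y> = <x, A^* y> gives (Ax)^T y = x^T (A^*) y, i.e. x^T A^T y = x^T (A^*) y. Since this holds for all x, y, we must have A^* = A^T. Therefore
A^* =
[[3, -3],
 [0, 3]].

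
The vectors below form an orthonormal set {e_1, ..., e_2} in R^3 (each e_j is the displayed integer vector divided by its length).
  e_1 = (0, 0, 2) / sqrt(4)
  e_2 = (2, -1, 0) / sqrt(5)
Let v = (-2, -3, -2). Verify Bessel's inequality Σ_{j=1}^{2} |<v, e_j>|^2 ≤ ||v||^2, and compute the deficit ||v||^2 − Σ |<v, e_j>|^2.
Σ |<v, e_j>|^2 = 21/5; ||v||^2 = 17; deficit = 64/5

Write each e_j = u_j / sqrt(<u_j, u_j>) where u_j is the displayed integer vector. Then <v, e_j> = <v, u_j> / sqrt(<u_j, u_j>), so |<v, e_j>|^2 = <v, u_j>^2 / <u_j, u_j>.
Coefficients: <v, e_1> = -4/sqrt(4), <v, e_2> = -1/sqrt(5).
Square and sum: Σ |<v, e_j>|^2 = 21/5.
Compute ||v||^2 = v·v = 17.
Deficit = 17 − 21/5 = 64/5 ≥ 0, confirming Bessel's inequality. (The deficit equals ||v − Σ <v,e_j> e_j||^2, the squared distance from v to span{e_j}.)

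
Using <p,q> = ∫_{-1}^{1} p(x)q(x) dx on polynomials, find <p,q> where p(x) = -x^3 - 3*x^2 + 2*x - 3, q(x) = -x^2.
<p,q> = 16/5

Expand the product: p(x)·q(x) = x^5 + 3*x^4 - 2*x^3 + 3*x^2.
∫_{-1}^{1} of each monomial x^k gives [2/(k+1) if k even, 0 if k odd]. Integrating term-by-term (or equivalently evaluating the antiderivative F(x) = x^6/6 + 3*x^5/5 - x^4/2 + x^3 at the endpoints):
  F(1) − F(−1) = 19/15 − (-29/15) = 16/5.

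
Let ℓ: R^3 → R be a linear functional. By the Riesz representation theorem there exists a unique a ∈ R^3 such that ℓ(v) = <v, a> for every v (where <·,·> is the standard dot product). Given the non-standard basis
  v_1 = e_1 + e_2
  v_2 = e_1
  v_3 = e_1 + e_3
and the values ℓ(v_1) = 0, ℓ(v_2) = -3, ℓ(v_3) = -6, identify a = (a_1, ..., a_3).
a = (-3, 3, -3)

Write a = (a_1, ..., a_3) in the standard basis. For each basis vector v_i, ℓ(v_i) = <v_i, a> is a linear equation in the a_j's. Collect the n equations into a matrix system V a = ℓ, where row i of V is v_i (expressed in the standard basis). Since V is invertible (lower-triangular with 1s on the diagonal, up to permutation), solve by back-substitution:
  V =
[[1, 1, 0],
 [1, 0, 0],
 [1, 0, 1]]
  V a = (0, -3, -6)
Solving gives a = (-3, 3, -3).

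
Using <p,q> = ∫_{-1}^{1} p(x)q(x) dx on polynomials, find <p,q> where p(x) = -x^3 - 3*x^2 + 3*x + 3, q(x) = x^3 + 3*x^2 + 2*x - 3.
<p,q> = -192/35

Expand the product: p(x)·q(x) = -x^6 - 6*x^5 - 8*x^4 + 9*x^3 + 24*x^2 - 3*x - 9.
∫_{-1}^{1} of each monomial x^k gives [2/(k+1) if k even, 0 if k odd]. Integrating term-by-term (or equivalently evaluating the antiderivative F(x) = -x^7/7 - x^6 - 8*x^5/5 + 9*x^4/4 + 8*x^3 - 3*x^2/2 - 9*x at the endpoints):
  F(1) − F(−1) = -419/140 − (349/140) = -192/35.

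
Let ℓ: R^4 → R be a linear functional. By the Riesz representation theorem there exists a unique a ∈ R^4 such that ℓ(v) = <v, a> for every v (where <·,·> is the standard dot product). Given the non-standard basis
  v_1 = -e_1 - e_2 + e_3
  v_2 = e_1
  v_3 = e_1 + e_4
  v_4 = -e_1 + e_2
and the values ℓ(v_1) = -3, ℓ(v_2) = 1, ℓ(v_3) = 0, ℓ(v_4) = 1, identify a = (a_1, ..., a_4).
a = (1, 2, 0, -1)

Write a = (a_1, ..., a_4) in the standard basis. For each basis vector v_i, ℓ(v_i) = <v_i, a> is a linear equation in the a_j's. Collect the n equations into a matrix system V a = ℓ, where row i of V is v_i (expressed in the standard basis). Since V is invertible (lower-triangular with 1s on the diagonal, up to permutation), solve by back-substitution:
  V =
[[-1, -1, 1, 0],
 [1, 0, 0, 0],
 [1, 0, 0, 1],
 [-1, 1, 0, 0]]
  V a = (-3, 1, 0, 1)
Solving gives a = (1, 2, 0, -1).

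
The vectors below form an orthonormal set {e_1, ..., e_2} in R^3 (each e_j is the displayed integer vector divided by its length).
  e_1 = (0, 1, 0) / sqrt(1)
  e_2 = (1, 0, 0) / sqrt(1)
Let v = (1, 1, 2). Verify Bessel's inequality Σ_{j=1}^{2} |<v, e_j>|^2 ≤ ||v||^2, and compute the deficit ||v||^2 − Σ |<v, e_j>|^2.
Σ |<v, e_j>|^2 = 2; ||v||^2 = 6; deficit = 4

Write each e_j = u_j / sqrt(<u_j, u_j>) where u_j is the displayed integer vector. Then <v, e_j> = <v, u_j> / sqrt(<u_j, u_j>), so |<v, e_j>|^2 = <v, u_j>^2 / <u_j, u_j>.
Coefficients: <v, e_1> = 1/sqrt(1), <v, e_2> = 1/sqrt(1).
Square and sum: Σ |<v, e_j>|^2 = 2.
Compute ||v||^2 = v·v = 6.
Deficit = 6 − 2 = 4 ≥ 0, confirming Bessel's inequality. (The deficit equals ||v − Σ <v,e_j> e_j||^2, the squared distance from v to span{e_j}.)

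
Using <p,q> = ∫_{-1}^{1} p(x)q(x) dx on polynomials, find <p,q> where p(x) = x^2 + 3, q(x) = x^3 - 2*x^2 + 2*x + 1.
<p,q> = 28/15

Expand the product: p(x)·q(x) = x^5 - 2*x^4 + 5*x^3 - 5*x^2 + 6*x + 3.
∫_{-1}^{1} of each monomial x^k gives [2/(k+1) if k even, 0 if k odd]. Integrating term-by-term (or equivalently evaluating the antiderivative F(x) = x^6/6 - 2*x^5/5 + 5*x^4/4 - 5*x^3/3 + 3*x^2 + 3*x at the endpoints):
  F(1) − F(−1) = 107/20 − (209/60) = 28/15.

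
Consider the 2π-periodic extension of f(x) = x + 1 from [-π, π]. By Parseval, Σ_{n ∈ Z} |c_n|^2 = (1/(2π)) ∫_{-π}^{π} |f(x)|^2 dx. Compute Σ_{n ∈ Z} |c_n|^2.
Σ |c_n|^2 = π^2/3 + 1

Expand and integrate term by term over [-π, π]:
  ∫ (x)^2 dx = 1·(2π^3/3); ∫ 2·1·(1)·x dx = 0 (odd integrand); ∫ 1^2 dx = 1·2π.
So (1/(2π)) ∫_{-π}^{π} (x + 1)^2 dx = 1π^2/3 + 1 = π^2/3 + 1.
Parseval ⇒ Σ |c_n|^2 = π^2/3 + 1.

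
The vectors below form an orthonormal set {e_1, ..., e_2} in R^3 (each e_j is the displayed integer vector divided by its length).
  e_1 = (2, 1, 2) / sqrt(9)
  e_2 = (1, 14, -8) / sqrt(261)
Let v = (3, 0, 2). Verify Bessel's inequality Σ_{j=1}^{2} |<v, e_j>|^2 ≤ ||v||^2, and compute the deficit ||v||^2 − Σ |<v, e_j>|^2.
Σ |<v, e_j>|^2 = 341/29; ||v||^2 = 13; deficit = 36/29

Write each e_j = u_j / sqrt(<u_j, u_j>) where u_j is the displayed integer vector. Then <v, e_j> = <v, u_j> / sqrt(<u_j, u_j>), so |<v, e_j>|^2 = <v, u_j>^2 / <u_j, u_j>.
Coefficients: <v, e_1> = 10/sqrt(9), <v, e_2> = -13/sqrt(261).
Square and sum: Σ |<v, e_j>|^2 = 341/29.
Compute ||v||^2 = v·v = 13.
Deficit = 13 − 341/29 = 36/29 ≥ 0, confirming Bessel's inequality. (The deficit equals ||v − Σ <v,e_j> e_j||^2, the squared distance from v to span{e_j}.)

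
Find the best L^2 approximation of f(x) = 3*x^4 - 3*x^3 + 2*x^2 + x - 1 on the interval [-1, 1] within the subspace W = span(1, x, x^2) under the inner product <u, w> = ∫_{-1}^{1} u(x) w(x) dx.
g(x) = 32*x^2/7 - 4*x/5 - 44/35

The best approximation g ∈ W is the orthogonal projection of f onto W. Writing g = a_0 + a_1 x + a_2 x^2, the coefficients solve the normal equations G · a = b where
  G_{ij} = <φ_i, φ_j> and b_i = <f, φ_i>, with φ_0 = 1, φ_1 = x, φ_2 = x^2.
G =
  [2, 0, 2/3]
  [0, 2/3, 0]
  [2/3, 0, 2/5],
b = (8/15, -8/15, 104/105).
Solving gives a_0 = -44/35, a_1 = -4/5, a_2 = 32/7, so
  g(x) = 32*x^2/7 - 4*x/5 - 44/35.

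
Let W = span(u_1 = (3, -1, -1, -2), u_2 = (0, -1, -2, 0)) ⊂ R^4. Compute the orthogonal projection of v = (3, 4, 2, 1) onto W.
proj_W(v) = (29/22, 47/33, 217/66, -29/33)

Set up U = [u_1 | ... | u_2] ∈ R^(4×2). The projector onto W = col(U) is P = U (U^T U)^(-1) U^T.
Compute U^T U =
  [15, 3]
  [3, 5],
and U^T v = (1, -8).
Solve U^T U · c = U^T v for the coefficients: c = (29/66, -41/22). The projection is proj_W(v) = U c.
Check: (v - proj_W(v)) · u_1 = 0  (should be 0).
Check: (v - proj_W(v)) · u_2 = 0  (should be 0).
Result: proj_W(v) = (29/22, 47/33, 217/66, -29/33).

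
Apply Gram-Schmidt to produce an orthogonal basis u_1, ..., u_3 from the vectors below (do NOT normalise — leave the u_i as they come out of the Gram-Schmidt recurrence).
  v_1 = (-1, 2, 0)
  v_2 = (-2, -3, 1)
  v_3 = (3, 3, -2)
Orthogonal basis:
  u_1 = (-1, 2, 0)
  u_2 = (-14/5, -7/5, 1)
  u_3 = (-5/27, -5/54, -35/54)

Apply the Gram-Schmidt recurrence
  u_1 = v_1
  u_i = v_i − Σ_{j<i} ((v_i · u_j) / (u_j · u_j)) · u_j.

Step by step this gives:
  u_1 = (-1, 2, 0)
  u_2 = (-14/5, -7/5, 1)
  u_3 = (-5/27, -5/54, -35/54)

Orthogonality check:
  u_2 · u_1 = 0 (should be 0)
  u_3 · u_1 = 0 (should be 0)
  u_3 · u_2 = 0 (should be 0)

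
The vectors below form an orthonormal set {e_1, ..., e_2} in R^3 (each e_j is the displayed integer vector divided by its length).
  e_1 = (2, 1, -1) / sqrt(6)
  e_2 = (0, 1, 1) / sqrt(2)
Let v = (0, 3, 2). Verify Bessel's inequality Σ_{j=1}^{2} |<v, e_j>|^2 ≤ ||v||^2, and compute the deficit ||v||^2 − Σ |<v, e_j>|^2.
Σ |<v, e_j>|^2 = 38/3; ||v||^2 = 13; deficit = 1/3

Write each e_j = u_j / sqrt(<u_j, u_j>) where u_j is the displayed integer vector. Then <v, e_j> = <v, u_j> / sqrt(<u_j, u_j>), so |<v, e_j>|^2 = <v, u_j>^2 / <u_j, u_j>.
Coefficients: <v, e_1> = 1/sqrt(6), <v, e_2> = 5/sqrt(2).
Square and sum: Σ |<v, e_j>|^2 = 38/3.
Compute ||v||^2 = v·v = 13.
Deficit = 13 − 38/3 = 1/3 ≥ 0, confirming Bessel's inequality. (The deficit equals ||v − Σ <v,e_j> e_j||^2, the squared distance from v to span{e_j}.)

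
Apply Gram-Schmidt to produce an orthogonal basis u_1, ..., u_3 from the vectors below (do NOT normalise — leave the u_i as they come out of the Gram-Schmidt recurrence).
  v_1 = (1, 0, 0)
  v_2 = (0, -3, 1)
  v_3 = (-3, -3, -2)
Orthogonal basis:
  u_1 = (1, 0, 0)
  u_2 = (0, -3, 1)
  u_3 = (0, -9/10, -27/10)

Apply the Gram-Schmidt recurrence
  u_1 = v_1
  u_i = v_i − Σ_{j<i} ((v_i · u_j) / (u_j · u_j)) · u_j.

Step by step this gives:
  u_1 = (1, 0, 0)
  u_2 = (0, -3, 1)
  u_3 = (0, -9/10, -27/10)

Orthogonality check:
  u_2 · u_1 = 0 (should be 0)
  u_3 · u_1 = 0 (should be 0)
  u_3 · u_2 = 0 (should be 0)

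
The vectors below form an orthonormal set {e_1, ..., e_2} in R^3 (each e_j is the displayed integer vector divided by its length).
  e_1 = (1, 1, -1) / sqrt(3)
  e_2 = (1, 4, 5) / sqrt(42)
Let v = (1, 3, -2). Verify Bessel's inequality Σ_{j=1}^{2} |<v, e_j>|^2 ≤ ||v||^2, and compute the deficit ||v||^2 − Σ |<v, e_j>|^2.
Σ |<v, e_j>|^2 = 171/14; ||v||^2 = 14; deficit = 25/14

Write each e_j = u_j / sqrt(<u_j, u_j>) where u_j is the displayed integer vector. Then <v, e_j> = <v, u_j> / sqrt(<u_j, u_j>), so |<v, e_j>|^2 = <v, u_j>^2 / <u_j, u_j>.
Coefficients: <v, e_1> = 6/sqrt(3), <v, e_2> = 3/sqrt(42).
Square and sum: Σ |<v, e_j>|^2 = 171/14.
Compute ||v||^2 = v·v = 14.
Deficit = 14 − 171/14 = 25/14 ≥ 0, confirming Bessel's inequality. (The deficit equals ||v − Σ <v,e_j> e_j||^2, the squared distance from v to span{e_j}.)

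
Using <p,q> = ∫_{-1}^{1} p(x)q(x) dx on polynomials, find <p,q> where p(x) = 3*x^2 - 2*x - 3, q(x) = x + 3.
<p,q> = -40/3

Expand the product: p(x)·q(x) = 3*x^3 + 7*x^2 - 9*x - 9.
∫_{-1}^{1} of each monomial x^k gives [2/(k+1) if k even, 0 if k odd]. Integrating term-by-term (or equivalently evaluating the antiderivative F(x) = 3*x^4/4 + 7*x^3/3 - 9*x^2/2 - 9*x at the endpoints):
  F(1) − F(−1) = -125/12 − (35/12) = -40/3.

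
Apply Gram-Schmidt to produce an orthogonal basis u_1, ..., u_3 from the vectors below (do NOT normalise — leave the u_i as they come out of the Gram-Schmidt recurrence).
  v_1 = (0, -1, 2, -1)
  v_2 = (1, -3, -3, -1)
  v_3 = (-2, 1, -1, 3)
Orthogonal basis:
  u_1 = (0, -1, 2, -1)
  u_2 = (1, -10/3, -7/3, -4/3)
  u_3 = (-95/58, -35/29, 9/58, 44/29)

Apply the Gram-Schmidt recurrence
  u_1 = v_1
  u_i = v_i − Σ_{j<i} ((v_i · u_j) / (u_j · u_j)) · u_j.

Step by step this gives:
  u_1 = (0, -1, 2, -1)
  u_2 = (1, -10/3, -7/3, -4/3)
  u_3 = (-95/58, -35/29, 9/58, 44/29)

Orthogonality check:
  u_2 · u_1 = 0 (should be 0)
  u_3 · u_1 = 0 (should be 0)
  u_3 · u_2 = 0 (should be 0)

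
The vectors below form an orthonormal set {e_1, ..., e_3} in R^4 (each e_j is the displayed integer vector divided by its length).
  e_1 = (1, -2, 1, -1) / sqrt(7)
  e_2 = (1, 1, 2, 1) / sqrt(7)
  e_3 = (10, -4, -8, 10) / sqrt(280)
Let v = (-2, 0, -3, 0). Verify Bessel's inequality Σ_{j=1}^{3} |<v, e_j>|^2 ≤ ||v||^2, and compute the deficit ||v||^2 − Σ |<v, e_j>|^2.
Σ |<v, e_j>|^2 = 447/35; ||v||^2 = 13; deficit = 8/35

Write each e_j = u_j / sqrt(<u_j, u_j>) where u_j is the displayed integer vector. Then <v, e_j> = <v, u_j> / sqrt(<u_j, u_j>), so |<v, e_j>|^2 = <v, u_j>^2 / <u_j, u_j>.
Coefficients: <v, e_1> = -5/sqrt(7), <v, e_2> = -8/sqrt(7), <v, e_3> = 4/sqrt(280).
Square and sum: Σ |<v, e_j>|^2 = 447/35.
Compute ||v||^2 = v·v = 13.
Deficit = 13 − 447/35 = 8/35 ≥ 0, confirming Bessel's inequality. (The deficit equals ||v − Σ <v,e_j> e_j||^2, the squared distance from v to span{e_j}.)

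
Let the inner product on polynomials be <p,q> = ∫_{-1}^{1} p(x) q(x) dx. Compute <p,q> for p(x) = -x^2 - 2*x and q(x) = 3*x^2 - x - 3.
<p,q> = 32/15

Expand the product: p(x)·q(x) = -3*x^4 - 5*x^3 + 5*x^2 + 6*x.
∫_{-1}^{1} of each monomial x^k gives [2/(k+1) if k even, 0 if k odd]. Integrating term-by-term (or equivalently evaluating the antiderivative F(x) = -3*x^5/5 - 5*x^4/4 + 5*x^3/3 + 3*x^2 at the endpoints):
  F(1) − F(−1) = 169/60 − (41/60) = 32/15.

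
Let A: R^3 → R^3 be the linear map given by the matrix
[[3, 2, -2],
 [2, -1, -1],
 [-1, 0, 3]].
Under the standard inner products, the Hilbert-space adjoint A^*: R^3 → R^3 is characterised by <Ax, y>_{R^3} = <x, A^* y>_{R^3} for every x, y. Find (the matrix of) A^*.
A^* = A^T =
[[3, 2, -1],
 [2, -1, 0],
 [-2, -1, 3]]

For real matrices with standard dot products, the defining identity <Ax, y> = <x, A^* y> gives (Ax)^T y = x^T (A^*) y, i.e. x^T A^T y = x^T (A^*) y. Since this holds for all x, y, we must have A^* = A^T. Therefore
A^* =
[[3, 2, -1],
 [2, -1, 0],
 [-2, -1, 3]].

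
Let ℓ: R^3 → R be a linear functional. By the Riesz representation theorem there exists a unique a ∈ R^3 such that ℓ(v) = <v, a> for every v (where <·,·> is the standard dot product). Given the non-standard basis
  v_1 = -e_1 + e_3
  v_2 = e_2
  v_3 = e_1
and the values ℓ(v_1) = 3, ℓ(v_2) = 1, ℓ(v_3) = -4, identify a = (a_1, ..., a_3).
a = (-4, 1, -1)

Write a = (a_1, ..., a_3) in the standard basis. For each basis vector v_i, ℓ(v_i) = <v_i, a> is a linear equation in the a_j's. Collect the n equations into a matrix system V a = ℓ, where row i of V is v_i (expressed in the standard basis). Since V is invertible (lower-triangular with 1s on the diagonal, up to permutation), solve by back-substitution:
  V =
[[-1, 0, 1],
 [0, 1, 0],
 [1, 0, 0]]
  V a = (3, 1, -4)
Solving gives a = (-4, 1, -1).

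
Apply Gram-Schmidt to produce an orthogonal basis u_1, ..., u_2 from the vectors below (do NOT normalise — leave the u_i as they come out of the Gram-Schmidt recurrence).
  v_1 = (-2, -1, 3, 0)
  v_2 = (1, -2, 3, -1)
Orthogonal basis:
  u_1 = (-2, -1, 3, 0)
  u_2 = (16/7, -19/14, 15/14, -1)

Apply the Gram-Schmidt recurrence
  u_1 = v_1
  u_i = v_i − Σ_{j<i} ((v_i · u_j) / (u_j · u_j)) · u_j.

Step by step this gives:
  u_1 = (-2, -1, 3, 0)
  u_2 = (16/7, -19/14, 15/14, -1)

Orthogonality check:
  u_2 · u_1 = 0 (should be 0)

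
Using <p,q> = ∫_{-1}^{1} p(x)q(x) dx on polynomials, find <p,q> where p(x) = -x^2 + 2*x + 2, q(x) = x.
<p,q> = 4/3

Expand the product: p(x)·q(x) = -x^3 + 2*x^2 + 2*x.
∫_{-1}^{1} of each monomial x^k gives [2/(k+1) if k even, 0 if k odd]. Integrating term-by-term (or equivalently evaluating the antiderivative F(x) = -x^4/4 + 2*x^3/3 + x^2 at the endpoints):
  F(1) − F(−1) = 17/12 − (1/12) = 4/3.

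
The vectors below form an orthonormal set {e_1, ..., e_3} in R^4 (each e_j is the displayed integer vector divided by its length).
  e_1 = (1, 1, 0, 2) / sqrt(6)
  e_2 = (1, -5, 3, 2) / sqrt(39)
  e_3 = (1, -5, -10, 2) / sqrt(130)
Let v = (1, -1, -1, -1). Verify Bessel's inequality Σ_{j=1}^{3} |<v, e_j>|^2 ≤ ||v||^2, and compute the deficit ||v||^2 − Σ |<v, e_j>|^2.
Σ |<v, e_j>|^2 = 11/5; ||v||^2 = 4; deficit = 9/5

Write each e_j = u_j / sqrt(<u_j, u_j>) where u_j is the displayed integer vector. Then <v, e_j> = <v, u_j> / sqrt(<u_j, u_j>), so |<v, e_j>|^2 = <v, u_j>^2 / <u_j, u_j>.
Coefficients: <v, e_1> = -2/sqrt(6), <v, e_2> = 1/sqrt(39), <v, e_3> = 14/sqrt(130).
Square and sum: Σ |<v, e_j>|^2 = 11/5.
Compute ||v||^2 = v·v = 4.
Deficit = 4 − 11/5 = 9/5 ≥ 0, confirming Bessel's inequality. (The deficit equals ||v − Σ <v,e_j> e_j||^2, the squared distance from v to span{e_j}.)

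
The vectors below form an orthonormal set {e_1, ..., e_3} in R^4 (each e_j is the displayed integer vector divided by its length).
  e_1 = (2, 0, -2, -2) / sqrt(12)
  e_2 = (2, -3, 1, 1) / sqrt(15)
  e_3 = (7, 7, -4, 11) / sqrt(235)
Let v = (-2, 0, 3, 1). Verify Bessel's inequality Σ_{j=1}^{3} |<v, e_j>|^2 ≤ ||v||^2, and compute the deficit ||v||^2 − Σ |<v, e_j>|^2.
Σ |<v, e_j>|^2 = 609/47; ||v||^2 = 14; deficit = 49/47

Write each e_j = u_j / sqrt(<u_j, u_j>) where u_j is the displayed integer vector. Then <v, e_j> = <v, u_j> / sqrt(<u_j, u_j>), so |<v, e_j>|^2 = <v, u_j>^2 / <u_j, u_j>.
Coefficients: <v, e_1> = -12/sqrt(12), <v, e_2> = 0/sqrt(15), <v, e_3> = -15/sqrt(235).
Square and sum: Σ |<v, e_j>|^2 = 609/47.
Compute ||v||^2 = v·v = 14.
Deficit = 14 − 609/47 = 49/47 ≥ 0, confirming Bessel's inequality. (The deficit equals ||v − Σ <v,e_j> e_j||^2, the squared distance from v to span{e_j}.)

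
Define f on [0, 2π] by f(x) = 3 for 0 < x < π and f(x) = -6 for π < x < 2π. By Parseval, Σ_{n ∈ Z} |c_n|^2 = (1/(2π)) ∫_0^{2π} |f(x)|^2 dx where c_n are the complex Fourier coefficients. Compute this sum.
Σ |c_n|^2 = 45/2

Parseval equates the L^2 energy of f (normalised by 1/(2π)) with the ℓ^2 sum of its Fourier coefficients: (1/(2π)) ∫_0^{2π} |f|^2 = Σ |c_n|^2.
Compute the left side: (1/(2π)) [∫_0^π 3^2 dx + ∫_π^{2π} (-6)^2 dx] = (1/(2π)) · (9π + 36π) = (9 + 36)/2 = 45/2.
So Σ_{n ∈ Z} |c_n|^2 = 45/2.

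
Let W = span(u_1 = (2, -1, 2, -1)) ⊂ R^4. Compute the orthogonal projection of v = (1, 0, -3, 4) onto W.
proj_W(v) = (-8/5, 4/5, -8/5, 4/5)

Set up U = [u_1 | ... | u_1] ∈ R^(4×1). The projector onto W = col(U) is P = U (U^T U)^(-1) U^T.
Compute U^T U =
  [10],
and U^T v = (-8).
Solve U^T U · c = U^T v for the coefficients: c = (-4/5). The projection is proj_W(v) = U c.
Check: (v - proj_W(v)) · u_1 = 0  (should be 0).
Result: proj_W(v) = (-8/5, 4/5, -8/5, 4/5).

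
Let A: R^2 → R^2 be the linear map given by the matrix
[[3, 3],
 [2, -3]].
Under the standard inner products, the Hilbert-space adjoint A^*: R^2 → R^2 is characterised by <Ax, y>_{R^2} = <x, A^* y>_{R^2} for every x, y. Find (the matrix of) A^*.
A^* = A^T =
[[3, 2],
 [3, -3]]

For real matrices with standard dot products, the defining identity <Ax, y> = <x, A^* y> gives (Ax)^T y = x^T (A^*) y, i.e. x^T A^T y = x^T (A^*) y. Since this holds for all x, y, we must have A^* = A^T. Therefore
A^* =
[[3, 2],
 [3, -3]].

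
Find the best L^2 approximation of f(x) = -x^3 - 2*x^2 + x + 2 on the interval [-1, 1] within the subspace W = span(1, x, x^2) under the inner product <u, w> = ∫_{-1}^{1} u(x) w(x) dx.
g(x) = -2*x^2 + 2*x/5 + 2

The best approximation g ∈ W is the orthogonal projection of f onto W. Writing g = a_0 + a_1 x + a_2 x^2, the coefficients solve the normal equations G · a = b where
  G_{ij} = <φ_i, φ_j> and b_i = <f, φ_i>, with φ_0 = 1, φ_1 = x, φ_2 = x^2.
G =
  [2, 0, 2/3]
  [0, 2/3, 0]
  [2/3, 0, 2/5],
b = (8/3, 4/15, 8/15).
Solving gives a_0 = 2, a_1 = 2/5, a_2 = -2, so
  g(x) = -2*x^2 + 2*x/5 + 2.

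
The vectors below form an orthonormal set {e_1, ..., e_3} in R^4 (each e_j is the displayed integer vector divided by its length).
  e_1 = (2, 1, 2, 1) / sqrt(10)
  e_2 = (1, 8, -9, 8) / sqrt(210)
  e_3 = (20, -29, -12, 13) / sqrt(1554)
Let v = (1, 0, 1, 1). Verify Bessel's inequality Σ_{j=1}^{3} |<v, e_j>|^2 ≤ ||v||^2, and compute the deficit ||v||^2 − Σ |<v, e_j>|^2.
Σ |<v, e_j>|^2 = 103/37; ||v||^2 = 3; deficit = 8/37

Write each e_j = u_j / sqrt(<u_j, u_j>) where u_j is the displayed integer vector. Then <v, e_j> = <v, u_j> / sqrt(<u_j, u_j>), so |<v, e_j>|^2 = <v, u_j>^2 / <u_j, u_j>.
Coefficients: <v, e_1> = 5/sqrt(10), <v, e_2> = 0/sqrt(210), <v, e_3> = 21/sqrt(1554).
Square and sum: Σ |<v, e_j>|^2 = 103/37.
Compute ||v||^2 = v·v = 3.
Deficit = 3 − 103/37 = 8/37 ≥ 0, confirming Bessel's inequality. (The deficit equals ||v − Σ <v,e_j> e_j||^2, the squared distance from v to span{e_j}.)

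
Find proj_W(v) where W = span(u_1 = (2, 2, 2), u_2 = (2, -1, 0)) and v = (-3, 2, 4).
proj_W(v) = (-31/14, 25/7, 23/14)

Set up U = [u_1 | ... | u_2] ∈ R^(3×2). The projector onto W = col(U) is P = U (U^T U)^(-1) U^T.
Compute U^T U =
  [12, 2]
  [2, 5],
and U^T v = (6, -8).
Solve U^T U · c = U^T v for the coefficients: c = (23/28, -27/14). The projection is proj_W(v) = U c.
Check: (v - proj_W(v)) · u_1 = 0  (should be 0).
Check: (v - proj_W(v)) · u_2 = 0  (should be 0).
Result: proj_W(v) = (-31/14, 25/7, 23/14).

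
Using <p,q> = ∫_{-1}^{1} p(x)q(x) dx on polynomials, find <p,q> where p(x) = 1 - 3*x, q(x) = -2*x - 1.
<p,q> = 2

Expand the product: p(x)·q(x) = 6*x^2 + x - 1.
∫_{-1}^{1} of each monomial x^k gives [2/(k+1) if k even, 0 if k odd]. Integrating term-by-term (or equivalently evaluating the antiderivative F(x) = 2*x^3 + x^2/2 - x at the endpoints):
  F(1) − F(−1) = 3/2 − (-1/2) = 2.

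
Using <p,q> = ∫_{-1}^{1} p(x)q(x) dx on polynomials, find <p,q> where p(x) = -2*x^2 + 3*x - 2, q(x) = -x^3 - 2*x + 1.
<p,q> = -158/15

Expand the product: p(x)·q(x) = 2*x^5 - 3*x^4 + 6*x^3 - 8*x^2 + 7*x - 2.
∫_{-1}^{1} of each monomial x^k gives [2/(k+1) if k even, 0 if k odd]. Integrating term-by-term (or equivalently evaluating the antiderivative F(x) = x^6/3 - 3*x^5/5 + 3*x^4/2 - 8*x^3/3 + 7*x^2/2 - 2*x at the endpoints):
  F(1) − F(−1) = 1/15 − (53/5) = -158/15.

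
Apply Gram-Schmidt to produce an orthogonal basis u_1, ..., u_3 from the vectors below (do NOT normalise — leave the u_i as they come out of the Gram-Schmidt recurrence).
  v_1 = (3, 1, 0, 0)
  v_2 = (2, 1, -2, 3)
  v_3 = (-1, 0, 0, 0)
Orthogonal basis:
  u_1 = (3, 1, 0, 0)
  u_2 = (-1/10, 3/10, -2, 3)
  u_3 = (-13/131, 39/131, 2/131, -3/131)

Apply the Gram-Schmidt recurrence
  u_1 = v_1
  u_i = v_i − Σ_{j<i} ((v_i · u_j) / (u_j · u_j)) · u_j.

Step by step this gives:
  u_1 = (3, 1, 0, 0)
  u_2 = (-1/10, 3/10, -2, 3)
  u_3 = (-13/131, 39/131, 2/131, -3/131)

Orthogonality check:
  u_2 · u_1 = 0 (should be 0)
  u_3 · u_1 = 0 (should be 0)
  u_3 · u_2 = 0 (should be 0)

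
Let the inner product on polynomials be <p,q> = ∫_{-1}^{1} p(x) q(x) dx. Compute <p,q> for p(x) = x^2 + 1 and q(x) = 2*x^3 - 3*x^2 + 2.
<p,q> = 32/15

Expand the product: p(x)·q(x) = 2*x^5 - 3*x^4 + 2*x^3 - x^2 + 2.
∫_{-1}^{1} of each monomial x^k gives [2/(k+1) if k even, 0 if k odd]. Integrating term-by-term (or equivalently evaluating the antiderivative F(x) = x^6/3 - 3*x^5/5 + x^4/2 - x^3/3 + 2*x at the endpoints):
  F(1) − F(−1) = 19/10 − (-7/30) = 32/15.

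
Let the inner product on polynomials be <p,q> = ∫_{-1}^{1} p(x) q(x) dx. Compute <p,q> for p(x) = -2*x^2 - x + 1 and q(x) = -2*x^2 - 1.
<p,q> = -2/5

Expand the product: p(x)·q(x) = 4*x^4 + 2*x^3 + x - 1.
∫_{-1}^{1} of each monomial x^k gives [2/(k+1) if k even, 0 if k odd]. Integrating term-by-term (or equivalently evaluating the antiderivative F(x) = 4*x^5/5 + x^4/2 + x^2/2 - x at the endpoints):
  F(1) − F(−1) = 4/5 − (6/5) = -2/5.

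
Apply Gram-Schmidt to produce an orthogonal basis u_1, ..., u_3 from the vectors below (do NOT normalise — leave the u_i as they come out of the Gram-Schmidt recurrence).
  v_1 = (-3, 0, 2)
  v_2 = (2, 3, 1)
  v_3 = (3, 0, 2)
Orthogonal basis:
  u_1 = (-3, 0, 2)
  u_2 = (14/13, 3, 21/13)
  u_3 = (108/83, -126/83, 162/83)

Apply the Gram-Schmidt recurrence
  u_1 = v_1
  u_i = v_i − Σ_{j<i} ((v_i · u_j) / (u_j · u_j)) · u_j.

Step by step this gives:
  u_1 = (-3, 0, 2)
  u_2 = (14/13, 3, 21/13)
  u_3 = (108/83, -126/83, 162/83)

Orthogonality check:
  u_2 · u_1 = 0 (should be 0)
  u_3 · u_1 = 0 (should be 0)
  u_3 · u_2 = 0 (should be 0)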